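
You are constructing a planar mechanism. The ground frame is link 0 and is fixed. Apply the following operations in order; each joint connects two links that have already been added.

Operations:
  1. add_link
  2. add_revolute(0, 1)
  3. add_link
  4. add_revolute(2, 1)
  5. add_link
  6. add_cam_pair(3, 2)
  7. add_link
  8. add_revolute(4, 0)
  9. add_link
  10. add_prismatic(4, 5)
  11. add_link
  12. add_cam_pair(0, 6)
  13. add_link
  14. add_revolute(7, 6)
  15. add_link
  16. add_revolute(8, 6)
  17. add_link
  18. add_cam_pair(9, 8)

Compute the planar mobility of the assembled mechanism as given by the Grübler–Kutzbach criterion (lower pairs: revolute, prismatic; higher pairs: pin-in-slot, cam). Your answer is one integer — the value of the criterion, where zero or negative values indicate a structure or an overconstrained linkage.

M = 12

ground; <1,0,0>
#1 <2,0,0>
R:0↔1 J1 <2,1,0>
#2 <3,1,0>
R:2↔1 J1 <3,2,0>
#3 <4,2,0>
C:3↔2 J2 <4,2,1>
#4 <5,2,1>
R:4↔0 J1 <5,3,1>
#5 <6,3,1>
P:4↔5 J1 <6,4,1>
#6 <7,4,1>
C:0↔6 J2 <7,4,2>
#7 <8,4,2>
R:7↔6 J1 <8,5,2>
#8 <9,5,2>
R:8↔6 J1 <9,6,2>
#9 <10,6,2>
C:9↔8 J2 <10,6,3>
3×9 − 2×6 − 1×3 = 12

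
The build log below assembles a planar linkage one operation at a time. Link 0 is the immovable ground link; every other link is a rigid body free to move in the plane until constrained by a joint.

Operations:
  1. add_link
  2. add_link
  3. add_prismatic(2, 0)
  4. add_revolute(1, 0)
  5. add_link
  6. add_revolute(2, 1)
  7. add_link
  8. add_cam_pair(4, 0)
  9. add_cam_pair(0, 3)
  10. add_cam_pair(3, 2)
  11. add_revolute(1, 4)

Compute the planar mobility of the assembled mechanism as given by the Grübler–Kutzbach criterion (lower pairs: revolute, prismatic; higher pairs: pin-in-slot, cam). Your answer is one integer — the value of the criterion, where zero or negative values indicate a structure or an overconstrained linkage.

(L,J1,J2)=(1,0,0); link0 fixed
link1: (2,0,0)
link2: (3,0,0)
P 2-0 [J1]: (3,1,0)
R 1-0 [J1]: (3,2,0)
link3: (4,2,0)
R 2-1 [J1]: (4,3,0)
link4: (5,3,0)
C 4-0 [J2]: (5,3,1)
C 0-3 [J2]: (5,3,2)
C 3-2 [J2]: (5,3,3)
R 1-4 [J1]: (5,4,3)
Grübler: 3·4 − 2·4 − 3 = 1

M = 1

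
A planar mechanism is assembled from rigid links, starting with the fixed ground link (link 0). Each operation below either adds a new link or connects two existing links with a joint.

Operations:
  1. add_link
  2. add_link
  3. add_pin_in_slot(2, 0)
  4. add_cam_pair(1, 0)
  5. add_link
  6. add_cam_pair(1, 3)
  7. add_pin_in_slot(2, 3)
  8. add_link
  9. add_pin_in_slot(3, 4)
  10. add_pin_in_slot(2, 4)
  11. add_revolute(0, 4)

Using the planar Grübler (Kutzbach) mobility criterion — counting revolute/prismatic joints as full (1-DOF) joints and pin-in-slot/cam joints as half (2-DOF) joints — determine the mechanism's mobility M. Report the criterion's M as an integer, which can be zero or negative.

M = 4

ground; <1,0,0>
#1 <2,0,0>
#2 <3,0,0>
PS:2↔0 J2 <3,0,1>
C:1↔0 J2 <3,0,2>
#3 <4,0,2>
C:1↔3 J2 <4,0,3>
PS:2↔3 J2 <4,0,4>
#4 <5,0,4>
PS:3↔4 J2 <5,0,5>
PS:2↔4 J2 <5,0,6>
R:0↔4 J1 <5,1,6>
3×4 − 2×1 − 1×6 = 4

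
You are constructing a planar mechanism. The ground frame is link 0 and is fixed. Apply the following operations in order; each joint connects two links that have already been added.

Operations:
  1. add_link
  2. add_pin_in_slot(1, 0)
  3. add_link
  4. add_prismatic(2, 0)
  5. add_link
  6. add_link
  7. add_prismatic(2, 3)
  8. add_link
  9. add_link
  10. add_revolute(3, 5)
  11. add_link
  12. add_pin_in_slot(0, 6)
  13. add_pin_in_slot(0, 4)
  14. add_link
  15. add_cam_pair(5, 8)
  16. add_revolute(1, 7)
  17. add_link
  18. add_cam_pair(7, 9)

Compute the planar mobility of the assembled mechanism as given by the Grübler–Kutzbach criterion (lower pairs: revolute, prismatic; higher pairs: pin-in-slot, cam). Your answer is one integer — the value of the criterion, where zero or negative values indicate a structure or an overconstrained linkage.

L=1 J1=0 J2=0
add link → L=2 J1=0 J2=0
PS@1,0 dof=2 J2 → L=2 J1=0 J2=1
add link → L=3 J1=0 J2=1
P@2,0 dof=1 J1 → L=3 J1=1 J2=1
add link → L=4 J1=1 J2=1
add link → L=5 J1=1 J2=1
P@2,3 dof=1 J1 → L=5 J1=2 J2=1
add link → L=6 J1=2 J2=1
add link → L=7 J1=2 J2=1
R@3,5 dof=1 J1 → L=7 J1=3 J2=1
add link → L=8 J1=3 J2=1
PS@0,6 dof=2 J2 → L=8 J1=3 J2=2
PS@0,4 dof=2 J2 → L=8 J1=3 J2=3
add link → L=9 J1=3 J2=3
C@5,8 dof=2 J2 → L=9 J1=3 J2=4
R@1,7 dof=1 J1 → L=9 J1=4 J2=4
add link → L=10 J1=4 J2=4
C@7,9 dof=2 J2 → L=10 J1=4 J2=5
M=3(L−1)−2J1−J2=3·9−2·4−5=14

M = 14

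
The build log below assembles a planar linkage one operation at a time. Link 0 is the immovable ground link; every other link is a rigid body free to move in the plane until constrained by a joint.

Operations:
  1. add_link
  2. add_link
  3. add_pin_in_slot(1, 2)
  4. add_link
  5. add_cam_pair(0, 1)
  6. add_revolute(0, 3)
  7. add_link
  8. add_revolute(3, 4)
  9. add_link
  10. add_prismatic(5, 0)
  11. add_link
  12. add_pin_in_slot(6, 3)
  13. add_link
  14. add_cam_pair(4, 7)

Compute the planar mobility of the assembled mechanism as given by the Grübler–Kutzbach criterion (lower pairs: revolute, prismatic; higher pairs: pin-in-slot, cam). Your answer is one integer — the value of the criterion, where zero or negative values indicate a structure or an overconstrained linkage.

ground; <1,0,0>
#1 <2,0,0>
#2 <3,0,0>
PS:1↔2 J2 <3,0,1>
#3 <4,0,1>
C:0↔1 J2 <4,0,2>
R:0↔3 J1 <4,1,2>
#4 <5,1,2>
R:3↔4 J1 <5,2,2>
#5 <6,2,2>
P:5↔0 J1 <6,3,2>
#6 <7,3,2>
PS:6↔3 J2 <7,3,3>
#7 <8,3,3>
C:4↔7 J2 <8,3,4>
3×7 − 2×3 − 1×4 = 11

M = 11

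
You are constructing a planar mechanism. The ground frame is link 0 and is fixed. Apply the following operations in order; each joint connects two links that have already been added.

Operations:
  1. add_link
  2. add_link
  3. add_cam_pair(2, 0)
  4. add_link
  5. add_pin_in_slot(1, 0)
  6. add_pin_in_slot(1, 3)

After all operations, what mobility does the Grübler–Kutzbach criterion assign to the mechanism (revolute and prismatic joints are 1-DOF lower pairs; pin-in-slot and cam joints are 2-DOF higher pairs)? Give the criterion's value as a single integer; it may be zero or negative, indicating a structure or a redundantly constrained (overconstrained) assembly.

M = 6

ground; <1,0,0>
#1 <2,0,0>
#2 <3,0,0>
C:2↔0 J2 <3,0,1>
#3 <4,0,1>
PS:1↔0 J2 <4,0,2>
PS:1↔3 J2 <4,0,3>
3×3 − 2×0 − 1×3 = 6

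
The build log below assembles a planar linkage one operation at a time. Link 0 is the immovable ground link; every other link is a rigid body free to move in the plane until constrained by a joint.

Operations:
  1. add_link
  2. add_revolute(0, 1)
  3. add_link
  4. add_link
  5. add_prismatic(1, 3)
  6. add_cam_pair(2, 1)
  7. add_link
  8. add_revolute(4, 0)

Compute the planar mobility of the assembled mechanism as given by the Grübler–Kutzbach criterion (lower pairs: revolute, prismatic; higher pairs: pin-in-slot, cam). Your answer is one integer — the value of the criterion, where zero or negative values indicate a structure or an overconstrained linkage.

M = 5

ground; <1,0,0>
#1 <2,0,0>
R:0↔1 J1 <2,1,0>
#2 <3,1,0>
#3 <4,1,0>
P:1↔3 J1 <4,2,0>
C:2↔1 J2 <4,2,1>
#4 <5,2,1>
R:4↔0 J1 <5,3,1>
3×4 − 2×3 − 1×1 = 5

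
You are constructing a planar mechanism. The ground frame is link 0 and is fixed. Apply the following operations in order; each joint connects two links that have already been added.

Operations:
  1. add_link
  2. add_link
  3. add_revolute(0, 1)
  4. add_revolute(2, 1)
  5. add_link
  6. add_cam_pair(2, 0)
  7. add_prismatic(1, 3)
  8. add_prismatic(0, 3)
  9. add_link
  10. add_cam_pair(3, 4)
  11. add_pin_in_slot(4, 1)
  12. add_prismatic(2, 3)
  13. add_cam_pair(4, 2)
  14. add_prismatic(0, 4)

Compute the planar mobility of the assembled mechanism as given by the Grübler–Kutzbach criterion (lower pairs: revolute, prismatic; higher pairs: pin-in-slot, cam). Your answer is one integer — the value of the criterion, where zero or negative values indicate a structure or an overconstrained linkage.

[1;0;0] (link 0 is ground)
L+ [2;0;0]
L+ [3;0;0]
R(0,1)∈J1 [3;1;0]
R(2,1)∈J1 [3;2;0]
L+ [4;2;0]
C(2,0)∈J2 [4;2;1]
P(1,3)∈J1 [4;3;1]
P(0,3)∈J1 [4;4;1]
L+ [5;4;1]
C(3,4)∈J2 [5;4;2]
PS(4,1)∈J2 [5;4;3]
P(2,3)∈J1 [5;5;3]
C(4,2)∈J2 [5;5;4]
P(0,4)∈J1 [5;6;4]
mobility = 12 − 12 − 4 = -4

M = -4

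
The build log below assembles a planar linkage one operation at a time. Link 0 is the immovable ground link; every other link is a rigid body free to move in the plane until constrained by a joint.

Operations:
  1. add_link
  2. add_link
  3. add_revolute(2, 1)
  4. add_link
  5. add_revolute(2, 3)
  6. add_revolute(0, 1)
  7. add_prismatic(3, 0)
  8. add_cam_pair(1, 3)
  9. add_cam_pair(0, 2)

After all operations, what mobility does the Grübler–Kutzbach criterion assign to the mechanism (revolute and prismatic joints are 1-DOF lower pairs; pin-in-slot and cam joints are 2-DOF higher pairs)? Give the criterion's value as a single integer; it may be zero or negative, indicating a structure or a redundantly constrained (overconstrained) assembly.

M = -1

L=1 J1=0 J2=0
add link → L=2 J1=0 J2=0
add link → L=3 J1=0 J2=0
R@2,1 dof=1 J1 → L=3 J1=1 J2=0
add link → L=4 J1=1 J2=0
R@2,3 dof=1 J1 → L=4 J1=2 J2=0
R@0,1 dof=1 J1 → L=4 J1=3 J2=0
P@3,0 dof=1 J1 → L=4 J1=4 J2=0
C@1,3 dof=2 J2 → L=4 J1=4 J2=1
C@0,2 dof=2 J2 → L=4 J1=4 J2=2
M=3(L−1)−2J1−J2=3·3−2·4−2=-1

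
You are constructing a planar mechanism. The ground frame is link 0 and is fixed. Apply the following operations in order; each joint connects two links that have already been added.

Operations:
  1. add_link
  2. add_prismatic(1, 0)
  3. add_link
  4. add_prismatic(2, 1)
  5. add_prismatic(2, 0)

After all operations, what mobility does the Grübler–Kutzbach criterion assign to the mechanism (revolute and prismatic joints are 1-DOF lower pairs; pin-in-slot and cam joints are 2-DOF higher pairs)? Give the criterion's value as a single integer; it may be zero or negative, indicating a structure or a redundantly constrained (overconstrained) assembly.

M = 0

L=1 J1=0 J2=0
add link → L=2 J1=0 J2=0
P@1,0 dof=1 J1 → L=2 J1=1 J2=0
add link → L=3 J1=1 J2=0
P@2,1 dof=1 J1 → L=3 J1=2 J2=0
P@2,0 dof=1 J1 → L=3 J1=3 J2=0
M=3(L−1)−2J1−J2=3·2−2·3−0=0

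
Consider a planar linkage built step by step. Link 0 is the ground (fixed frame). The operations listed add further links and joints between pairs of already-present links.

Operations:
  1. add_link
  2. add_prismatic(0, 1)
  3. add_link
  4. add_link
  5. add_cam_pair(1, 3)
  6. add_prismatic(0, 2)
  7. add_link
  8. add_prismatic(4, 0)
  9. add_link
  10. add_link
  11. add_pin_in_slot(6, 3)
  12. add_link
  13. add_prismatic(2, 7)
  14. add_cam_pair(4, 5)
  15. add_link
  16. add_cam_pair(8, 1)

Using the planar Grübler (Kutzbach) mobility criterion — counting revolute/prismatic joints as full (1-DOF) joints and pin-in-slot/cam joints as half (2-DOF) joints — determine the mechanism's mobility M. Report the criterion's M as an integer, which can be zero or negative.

(L,J1,J2)=(1,0,0); link0 fixed
link1: (2,0,0)
P 0-1 [J1]: (2,1,0)
link2: (3,1,0)
link3: (4,1,0)
C 1-3 [J2]: (4,1,1)
P 0-2 [J1]: (4,2,1)
link4: (5,2,1)
P 4-0 [J1]: (5,3,1)
link5: (6,3,1)
link6: (7,3,1)
PS 6-3 [J2]: (7,3,2)
link7: (8,3,2)
P 2-7 [J1]: (8,4,2)
C 4-5 [J2]: (8,4,3)
link8: (9,4,3)
C 8-1 [J2]: (9,4,4)
Grübler: 3·8 − 2·4 − 4 = 12

M = 12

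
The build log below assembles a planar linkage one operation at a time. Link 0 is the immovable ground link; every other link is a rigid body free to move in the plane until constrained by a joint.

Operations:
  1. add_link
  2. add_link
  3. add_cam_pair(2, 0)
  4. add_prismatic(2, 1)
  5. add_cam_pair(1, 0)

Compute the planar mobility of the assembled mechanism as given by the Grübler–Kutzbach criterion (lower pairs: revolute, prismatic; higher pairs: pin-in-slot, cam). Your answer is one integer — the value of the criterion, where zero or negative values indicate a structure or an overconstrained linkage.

[1;0;0] (link 0 is ground)
L+ [2;0;0]
L+ [3;0;0]
C(2,0)∈J2 [3;0;1]
P(2,1)∈J1 [3;1;1]
C(1,0)∈J2 [3;1;2]
mobility = 6 − 2 − 2 = 2

M = 2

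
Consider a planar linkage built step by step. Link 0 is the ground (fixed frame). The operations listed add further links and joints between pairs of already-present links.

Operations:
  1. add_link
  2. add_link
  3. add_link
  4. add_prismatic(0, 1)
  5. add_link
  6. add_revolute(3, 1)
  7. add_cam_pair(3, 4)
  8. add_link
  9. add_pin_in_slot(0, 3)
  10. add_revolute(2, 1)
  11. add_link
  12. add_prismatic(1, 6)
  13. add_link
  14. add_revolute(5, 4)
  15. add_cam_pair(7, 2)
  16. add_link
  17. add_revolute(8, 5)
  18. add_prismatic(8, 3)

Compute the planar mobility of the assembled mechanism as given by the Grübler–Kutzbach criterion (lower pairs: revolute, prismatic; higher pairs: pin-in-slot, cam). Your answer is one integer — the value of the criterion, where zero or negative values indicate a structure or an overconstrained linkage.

L=1 J1=0 J2=0
add link → L=2 J1=0 J2=0
add link → L=3 J1=0 J2=0
add link → L=4 J1=0 J2=0
P@0,1 dof=1 J1 → L=4 J1=1 J2=0
add link → L=5 J1=1 J2=0
R@3,1 dof=1 J1 → L=5 J1=2 J2=0
C@3,4 dof=2 J2 → L=5 J1=2 J2=1
add link → L=6 J1=2 J2=1
PS@0,3 dof=2 J2 → L=6 J1=2 J2=2
R@2,1 dof=1 J1 → L=6 J1=3 J2=2
add link → L=7 J1=3 J2=2
P@1,6 dof=1 J1 → L=7 J1=4 J2=2
add link → L=8 J1=4 J2=2
R@5,4 dof=1 J1 → L=8 J1=5 J2=2
C@7,2 dof=2 J2 → L=8 J1=5 J2=3
add link → L=9 J1=5 J2=3
R@8,5 dof=1 J1 → L=9 J1=6 J2=3
P@8,3 dof=1 J1 → L=9 J1=7 J2=3
M=3(L−1)−2J1−J2=3·8−2·7−3=7

M = 7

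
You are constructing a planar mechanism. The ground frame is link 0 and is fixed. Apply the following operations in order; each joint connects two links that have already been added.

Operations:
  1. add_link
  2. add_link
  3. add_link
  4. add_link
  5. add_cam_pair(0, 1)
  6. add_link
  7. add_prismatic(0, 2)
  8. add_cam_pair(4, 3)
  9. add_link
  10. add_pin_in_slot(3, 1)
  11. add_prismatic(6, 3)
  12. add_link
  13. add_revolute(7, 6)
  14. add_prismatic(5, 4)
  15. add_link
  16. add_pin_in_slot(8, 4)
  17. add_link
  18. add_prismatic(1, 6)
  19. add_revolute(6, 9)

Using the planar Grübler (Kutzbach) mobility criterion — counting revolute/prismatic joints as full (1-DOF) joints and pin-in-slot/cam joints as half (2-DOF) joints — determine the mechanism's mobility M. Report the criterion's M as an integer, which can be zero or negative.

ground; <1,0,0>
#1 <2,0,0>
#2 <3,0,0>
#3 <4,0,0>
#4 <5,0,0>
C:0↔1 J2 <5,0,1>
#5 <6,0,1>
P:0↔2 J1 <6,1,1>
C:4↔3 J2 <6,1,2>
#6 <7,1,2>
PS:3↔1 J2 <7,1,3>
P:6↔3 J1 <7,2,3>
#7 <8,2,3>
R:7↔6 J1 <8,3,3>
P:5↔4 J1 <8,4,3>
#8 <9,4,3>
PS:8↔4 J2 <9,4,4>
#9 <10,4,4>
P:1↔6 J1 <10,5,4>
R:6↔9 J1 <10,6,4>
3×9 − 2×6 − 1×4 = 11

M = 11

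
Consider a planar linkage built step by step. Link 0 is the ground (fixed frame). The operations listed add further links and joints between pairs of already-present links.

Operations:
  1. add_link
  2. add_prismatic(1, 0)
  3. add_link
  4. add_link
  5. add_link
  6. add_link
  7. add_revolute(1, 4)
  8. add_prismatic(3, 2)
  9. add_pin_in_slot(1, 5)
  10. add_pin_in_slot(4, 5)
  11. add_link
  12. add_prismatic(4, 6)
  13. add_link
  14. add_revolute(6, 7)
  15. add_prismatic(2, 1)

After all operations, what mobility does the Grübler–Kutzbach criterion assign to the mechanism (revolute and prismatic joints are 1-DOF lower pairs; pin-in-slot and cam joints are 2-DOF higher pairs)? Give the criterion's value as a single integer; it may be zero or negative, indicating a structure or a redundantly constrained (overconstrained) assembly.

M = 7

link 0 = ground. State L|J1|J2 = 1|0|0
+link1  2|0|0
P(1,0) f=1→J1  2|1|0
+link2  3|1|0
+link3  4|1|0
+link4  5|1|0
+link5  6|1|0
R(1,4) f=1→J1  6|2|0
P(3,2) f=1→J1  6|3|0
PS(1,5) f=2→J2  6|3|1
PS(4,5) f=2→J2  6|3|2
+link6  7|3|2
P(4,6) f=1→J1  7|4|2
+link7  8|4|2
R(6,7) f=1→J1  8|5|2
P(2,1) f=1→J1  8|6|2
M = 3(8−1)−2·6−2 = 21−12−2 = 7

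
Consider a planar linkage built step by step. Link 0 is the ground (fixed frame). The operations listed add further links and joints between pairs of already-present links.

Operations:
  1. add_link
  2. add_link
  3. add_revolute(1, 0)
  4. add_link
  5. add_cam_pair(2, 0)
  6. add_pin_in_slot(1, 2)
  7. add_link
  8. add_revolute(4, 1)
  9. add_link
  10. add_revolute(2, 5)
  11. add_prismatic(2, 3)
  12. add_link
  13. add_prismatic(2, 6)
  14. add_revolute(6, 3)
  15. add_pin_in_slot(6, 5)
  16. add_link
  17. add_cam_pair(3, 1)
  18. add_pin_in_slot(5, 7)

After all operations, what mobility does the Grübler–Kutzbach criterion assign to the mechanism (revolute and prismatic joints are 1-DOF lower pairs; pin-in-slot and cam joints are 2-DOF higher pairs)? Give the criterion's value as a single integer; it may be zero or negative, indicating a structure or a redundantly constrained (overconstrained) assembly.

ground; <1,0,0>
#1 <2,0,0>
#2 <3,0,0>
R:1↔0 J1 <3,1,0>
#3 <4,1,0>
C:2↔0 J2 <4,1,1>
PS:1↔2 J2 <4,1,2>
#4 <5,1,2>
R:4↔1 J1 <5,2,2>
#5 <6,2,2>
R:2↔5 J1 <6,3,2>
P:2↔3 J1 <6,4,2>
#6 <7,4,2>
P:2↔6 J1 <7,5,2>
R:6↔3 J1 <7,6,2>
PS:6↔5 J2 <7,6,3>
#7 <8,6,3>
C:3↔1 J2 <8,6,4>
PS:5↔7 J2 <8,6,5>
3×7 − 2×6 − 1×5 = 4

M = 4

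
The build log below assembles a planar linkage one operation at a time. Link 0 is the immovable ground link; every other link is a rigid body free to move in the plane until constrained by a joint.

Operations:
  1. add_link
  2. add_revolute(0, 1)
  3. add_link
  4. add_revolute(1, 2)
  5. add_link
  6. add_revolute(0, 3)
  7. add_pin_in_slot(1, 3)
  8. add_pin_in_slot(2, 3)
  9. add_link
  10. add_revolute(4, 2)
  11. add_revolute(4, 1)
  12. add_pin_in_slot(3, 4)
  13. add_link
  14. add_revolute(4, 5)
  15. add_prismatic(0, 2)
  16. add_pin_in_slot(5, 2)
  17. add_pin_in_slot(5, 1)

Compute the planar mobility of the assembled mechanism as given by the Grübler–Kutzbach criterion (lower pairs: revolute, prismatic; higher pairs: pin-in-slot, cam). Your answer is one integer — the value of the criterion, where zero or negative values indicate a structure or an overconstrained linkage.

M = -4

ground; <1,0,0>
#1 <2,0,0>
R:0↔1 J1 <2,1,0>
#2 <3,1,0>
R:1↔2 J1 <3,2,0>
#3 <4,2,0>
R:0↔3 J1 <4,3,0>
PS:1↔3 J2 <4,3,1>
PS:2↔3 J2 <4,3,2>
#4 <5,3,2>
R:4↔2 J1 <5,4,2>
R:4↔1 J1 <5,5,2>
PS:3↔4 J2 <5,5,3>
#5 <6,5,3>
R:4↔5 J1 <6,6,3>
P:0↔2 J1 <6,7,3>
PS:5↔2 J2 <6,7,4>
PS:5↔1 J2 <6,7,5>
3×5 − 2×7 − 1×5 = -4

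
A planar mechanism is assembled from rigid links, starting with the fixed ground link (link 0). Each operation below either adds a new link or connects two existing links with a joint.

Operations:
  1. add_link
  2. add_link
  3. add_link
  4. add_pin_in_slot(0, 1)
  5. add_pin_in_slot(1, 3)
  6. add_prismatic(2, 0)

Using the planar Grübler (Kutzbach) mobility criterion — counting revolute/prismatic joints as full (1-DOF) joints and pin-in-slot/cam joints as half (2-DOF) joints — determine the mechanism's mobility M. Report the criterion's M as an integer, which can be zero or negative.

(L,J1,J2)=(1,0,0); link0 fixed
link1: (2,0,0)
link2: (3,0,0)
link3: (4,0,0)
PS 0-1 [J2]: (4,0,1)
PS 1-3 [J2]: (4,0,2)
P 2-0 [J1]: (4,1,2)
Grübler: 3·3 − 2·1 − 2 = 5

M = 5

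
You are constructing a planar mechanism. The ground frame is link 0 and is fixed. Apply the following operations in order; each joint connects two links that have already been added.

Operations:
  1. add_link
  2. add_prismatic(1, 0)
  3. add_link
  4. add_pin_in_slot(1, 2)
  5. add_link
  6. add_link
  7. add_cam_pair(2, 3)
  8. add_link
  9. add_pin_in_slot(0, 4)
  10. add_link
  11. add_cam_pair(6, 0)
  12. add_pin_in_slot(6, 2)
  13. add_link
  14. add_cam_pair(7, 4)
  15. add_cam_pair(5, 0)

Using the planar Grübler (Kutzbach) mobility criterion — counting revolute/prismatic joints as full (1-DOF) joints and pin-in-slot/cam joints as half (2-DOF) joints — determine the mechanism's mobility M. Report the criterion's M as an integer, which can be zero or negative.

M = 12

ground; <1,0,0>
#1 <2,0,0>
P:1↔0 J1 <2,1,0>
#2 <3,1,0>
PS:1↔2 J2 <3,1,1>
#3 <4,1,1>
#4 <5,1,1>
C:2↔3 J2 <5,1,2>
#5 <6,1,2>
PS:0↔4 J2 <6,1,3>
#6 <7,1,3>
C:6↔0 J2 <7,1,4>
PS:6↔2 J2 <7,1,5>
#7 <8,1,5>
C:7↔4 J2 <8,1,6>
C:5↔0 J2 <8,1,7>
3×7 − 2×1 − 1×7 = 12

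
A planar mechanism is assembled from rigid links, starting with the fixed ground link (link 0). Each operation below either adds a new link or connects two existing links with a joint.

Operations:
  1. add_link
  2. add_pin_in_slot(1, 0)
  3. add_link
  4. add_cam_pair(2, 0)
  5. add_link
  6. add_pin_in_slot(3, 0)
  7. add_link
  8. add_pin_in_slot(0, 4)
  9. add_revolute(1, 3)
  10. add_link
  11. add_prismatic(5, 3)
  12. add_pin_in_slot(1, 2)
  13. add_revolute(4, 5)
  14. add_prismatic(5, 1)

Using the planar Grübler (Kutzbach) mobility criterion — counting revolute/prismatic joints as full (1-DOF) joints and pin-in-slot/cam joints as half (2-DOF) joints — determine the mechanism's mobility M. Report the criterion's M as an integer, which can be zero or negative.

link 0 = ground. State L|J1|J2 = 1|0|0
+link1  2|0|0
PS(1,0) f=2→J2  2|0|1
+link2  3|0|1
C(2,0) f=2→J2  3|0|2
+link3  4|0|2
PS(3,0) f=2→J2  4|0|3
+link4  5|0|3
PS(0,4) f=2→J2  5|0|4
R(1,3) f=1→J1  5|1|4
+link5  6|1|4
P(5,3) f=1→J1  6|2|4
PS(1,2) f=2→J2  6|2|5
R(4,5) f=1→J1  6|3|5
P(5,1) f=1→J1  6|4|5
M = 3(6−1)−2·4−5 = 15−8−5 = 2

M = 2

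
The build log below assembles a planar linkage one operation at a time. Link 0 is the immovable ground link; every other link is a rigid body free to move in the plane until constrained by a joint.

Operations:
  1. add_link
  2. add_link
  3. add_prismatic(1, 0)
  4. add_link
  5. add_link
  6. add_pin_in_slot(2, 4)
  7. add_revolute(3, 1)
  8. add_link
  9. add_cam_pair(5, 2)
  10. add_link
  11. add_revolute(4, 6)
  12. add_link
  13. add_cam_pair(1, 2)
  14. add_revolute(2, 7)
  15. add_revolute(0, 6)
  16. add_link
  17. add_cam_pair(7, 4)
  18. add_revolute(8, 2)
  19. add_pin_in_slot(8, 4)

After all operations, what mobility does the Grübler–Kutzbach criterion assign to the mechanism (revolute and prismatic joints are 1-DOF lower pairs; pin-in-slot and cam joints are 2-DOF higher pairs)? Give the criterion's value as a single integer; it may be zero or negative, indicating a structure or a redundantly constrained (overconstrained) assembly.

ground; <1,0,0>
#1 <2,0,0>
#2 <3,0,0>
P:1↔0 J1 <3,1,0>
#3 <4,1,0>
#4 <5,1,0>
PS:2↔4 J2 <5,1,1>
R:3↔1 J1 <5,2,1>
#5 <6,2,1>
C:5↔2 J2 <6,2,2>
#6 <7,2,2>
R:4↔6 J1 <7,3,2>
#7 <8,3,2>
C:1↔2 J2 <8,3,3>
R:2↔7 J1 <8,4,3>
R:0↔6 J1 <8,5,3>
#8 <9,5,3>
C:7↔4 J2 <9,5,4>
R:8↔2 J1 <9,6,4>
PS:8↔4 J2 <9,6,5>
3×8 − 2×6 − 1×5 = 7

M = 7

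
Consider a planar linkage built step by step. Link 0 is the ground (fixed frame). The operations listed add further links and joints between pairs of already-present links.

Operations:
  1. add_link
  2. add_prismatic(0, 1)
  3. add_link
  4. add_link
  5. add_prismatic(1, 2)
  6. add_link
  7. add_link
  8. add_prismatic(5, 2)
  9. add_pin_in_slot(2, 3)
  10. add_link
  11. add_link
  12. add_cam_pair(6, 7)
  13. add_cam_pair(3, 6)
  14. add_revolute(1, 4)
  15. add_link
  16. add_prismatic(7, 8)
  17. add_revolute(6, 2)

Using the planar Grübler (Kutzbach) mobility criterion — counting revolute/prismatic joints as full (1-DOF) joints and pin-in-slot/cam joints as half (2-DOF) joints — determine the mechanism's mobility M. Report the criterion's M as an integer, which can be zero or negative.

[1;0;0] (link 0 is ground)
L+ [2;0;0]
P(0,1)∈J1 [2;1;0]
L+ [3;1;0]
L+ [4;1;0]
P(1,2)∈J1 [4;2;0]
L+ [5;2;0]
L+ [6;2;0]
P(5,2)∈J1 [6;3;0]
PS(2,3)∈J2 [6;3;1]
L+ [7;3;1]
L+ [8;3;1]
C(6,7)∈J2 [8;3;2]
C(3,6)∈J2 [8;3;3]
R(1,4)∈J1 [8;4;3]
L+ [9;4;3]
P(7,8)∈J1 [9;5;3]
R(6,2)∈J1 [9;6;3]
mobility = 24 − 12 − 3 = 9

M = 9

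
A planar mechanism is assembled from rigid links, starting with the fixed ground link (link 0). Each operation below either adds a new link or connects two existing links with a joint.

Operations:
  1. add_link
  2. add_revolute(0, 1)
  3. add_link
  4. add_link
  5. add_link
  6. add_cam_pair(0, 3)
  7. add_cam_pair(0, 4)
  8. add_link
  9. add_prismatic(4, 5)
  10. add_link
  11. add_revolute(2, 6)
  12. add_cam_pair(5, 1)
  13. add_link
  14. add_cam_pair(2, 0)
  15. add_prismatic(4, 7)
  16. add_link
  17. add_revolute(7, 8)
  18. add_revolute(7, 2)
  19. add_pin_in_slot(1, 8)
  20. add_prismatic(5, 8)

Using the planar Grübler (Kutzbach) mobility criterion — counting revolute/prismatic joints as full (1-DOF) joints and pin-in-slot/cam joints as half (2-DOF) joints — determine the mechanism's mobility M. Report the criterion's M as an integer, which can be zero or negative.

M = 5

L=1 J1=0 J2=0
add link → L=2 J1=0 J2=0
R@0,1 dof=1 J1 → L=2 J1=1 J2=0
add link → L=3 J1=1 J2=0
add link → L=4 J1=1 J2=0
add link → L=5 J1=1 J2=0
C@0,3 dof=2 J2 → L=5 J1=1 J2=1
C@0,4 dof=2 J2 → L=5 J1=1 J2=2
add link → L=6 J1=1 J2=2
P@4,5 dof=1 J1 → L=6 J1=2 J2=2
add link → L=7 J1=2 J2=2
R@2,6 dof=1 J1 → L=7 J1=3 J2=2
C@5,1 dof=2 J2 → L=7 J1=3 J2=3
add link → L=8 J1=3 J2=3
C@2,0 dof=2 J2 → L=8 J1=3 J2=4
P@4,7 dof=1 J1 → L=8 J1=4 J2=4
add link → L=9 J1=4 J2=4
R@7,8 dof=1 J1 → L=9 J1=5 J2=4
R@7,2 dof=1 J1 → L=9 J1=6 J2=4
PS@1,8 dof=2 J2 → L=9 J1=6 J2=5
P@5,8 dof=1 J1 → L=9 J1=7 J2=5
M=3(L−1)−2J1−J2=3·8−2·7−5=5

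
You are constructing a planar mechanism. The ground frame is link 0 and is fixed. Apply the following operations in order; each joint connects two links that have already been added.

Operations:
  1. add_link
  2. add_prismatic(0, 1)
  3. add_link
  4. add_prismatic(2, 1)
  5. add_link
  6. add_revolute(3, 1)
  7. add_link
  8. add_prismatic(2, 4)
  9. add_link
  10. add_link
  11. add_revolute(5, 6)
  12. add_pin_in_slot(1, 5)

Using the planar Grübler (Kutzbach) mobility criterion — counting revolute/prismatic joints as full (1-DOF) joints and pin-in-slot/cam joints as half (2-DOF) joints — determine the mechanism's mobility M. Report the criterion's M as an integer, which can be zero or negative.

(L,J1,J2)=(1,0,0); link0 fixed
link1: (2,0,0)
P 0-1 [J1]: (2,1,0)
link2: (3,1,0)
P 2-1 [J1]: (3,2,0)
link3: (4,2,0)
R 3-1 [J1]: (4,3,0)
link4: (5,3,0)
P 2-4 [J1]: (5,4,0)
link5: (6,4,0)
link6: (7,4,0)
R 5-6 [J1]: (7,5,0)
PS 1-5 [J2]: (7,5,1)
Grübler: 3·6 − 2·5 − 1 = 7

M = 7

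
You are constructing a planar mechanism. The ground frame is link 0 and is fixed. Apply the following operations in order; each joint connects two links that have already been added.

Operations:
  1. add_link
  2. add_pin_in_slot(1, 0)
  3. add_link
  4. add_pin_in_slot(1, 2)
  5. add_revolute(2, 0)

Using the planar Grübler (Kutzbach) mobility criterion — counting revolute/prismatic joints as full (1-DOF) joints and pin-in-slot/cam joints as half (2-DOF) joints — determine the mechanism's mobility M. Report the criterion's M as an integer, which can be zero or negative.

[1;0;0] (link 0 is ground)
L+ [2;0;0]
PS(1,0)∈J2 [2;0;1]
L+ [3;0;1]
PS(1,2)∈J2 [3;0;2]
R(2,0)∈J1 [3;1;2]
mobility = 6 − 2 − 2 = 2

M = 2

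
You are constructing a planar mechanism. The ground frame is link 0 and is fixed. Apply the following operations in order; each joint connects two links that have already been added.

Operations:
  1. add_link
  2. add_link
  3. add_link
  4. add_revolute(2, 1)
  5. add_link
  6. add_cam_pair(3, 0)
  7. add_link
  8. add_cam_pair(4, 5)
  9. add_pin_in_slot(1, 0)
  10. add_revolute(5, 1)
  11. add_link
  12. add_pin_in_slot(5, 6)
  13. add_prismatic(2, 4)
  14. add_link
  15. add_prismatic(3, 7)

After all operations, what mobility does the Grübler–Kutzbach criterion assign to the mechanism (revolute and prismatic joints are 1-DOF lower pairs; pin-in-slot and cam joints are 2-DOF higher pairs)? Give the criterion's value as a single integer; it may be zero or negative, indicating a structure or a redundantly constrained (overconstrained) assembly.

(L,J1,J2)=(1,0,0); link0 fixed
link1: (2,0,0)
link2: (3,0,0)
link3: (4,0,0)
R 2-1 [J1]: (4,1,0)
link4: (5,1,0)
C 3-0 [J2]: (5,1,1)
link5: (6,1,1)
C 4-5 [J2]: (6,1,2)
PS 1-0 [J2]: (6,1,3)
R 5-1 [J1]: (6,2,3)
link6: (7,2,3)
PS 5-6 [J2]: (7,2,4)
P 2-4 [J1]: (7,3,4)
link7: (8,3,4)
P 3-7 [J1]: (8,4,4)
Grübler: 3·7 − 2·4 − 4 = 9

M = 9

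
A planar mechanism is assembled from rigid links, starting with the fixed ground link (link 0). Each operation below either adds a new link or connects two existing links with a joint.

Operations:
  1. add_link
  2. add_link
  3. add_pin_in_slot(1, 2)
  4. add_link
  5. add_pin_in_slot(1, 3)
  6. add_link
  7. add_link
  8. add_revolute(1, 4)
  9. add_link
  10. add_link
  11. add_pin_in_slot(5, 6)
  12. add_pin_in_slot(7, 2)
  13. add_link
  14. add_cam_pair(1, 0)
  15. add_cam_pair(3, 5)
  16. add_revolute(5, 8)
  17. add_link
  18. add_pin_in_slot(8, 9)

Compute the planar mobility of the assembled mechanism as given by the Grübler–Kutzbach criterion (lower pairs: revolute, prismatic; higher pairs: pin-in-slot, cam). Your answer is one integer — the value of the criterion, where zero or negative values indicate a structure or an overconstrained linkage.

ground; <1,0,0>
#1 <2,0,0>
#2 <3,0,0>
PS:1↔2 J2 <3,0,1>
#3 <4,0,1>
PS:1↔3 J2 <4,0,2>
#4 <5,0,2>
#5 <6,0,2>
R:1↔4 J1 <6,1,2>
#6 <7,1,2>
#7 <8,1,2>
PS:5↔6 J2 <8,1,3>
PS:7↔2 J2 <8,1,4>
#8 <9,1,4>
C:1↔0 J2 <9,1,5>
C:3↔5 J2 <9,1,6>
R:5↔8 J1 <9,2,6>
#9 <10,2,6>
PS:8↔9 J2 <10,2,7>
3×9 − 2×2 − 1×7 = 16

M = 16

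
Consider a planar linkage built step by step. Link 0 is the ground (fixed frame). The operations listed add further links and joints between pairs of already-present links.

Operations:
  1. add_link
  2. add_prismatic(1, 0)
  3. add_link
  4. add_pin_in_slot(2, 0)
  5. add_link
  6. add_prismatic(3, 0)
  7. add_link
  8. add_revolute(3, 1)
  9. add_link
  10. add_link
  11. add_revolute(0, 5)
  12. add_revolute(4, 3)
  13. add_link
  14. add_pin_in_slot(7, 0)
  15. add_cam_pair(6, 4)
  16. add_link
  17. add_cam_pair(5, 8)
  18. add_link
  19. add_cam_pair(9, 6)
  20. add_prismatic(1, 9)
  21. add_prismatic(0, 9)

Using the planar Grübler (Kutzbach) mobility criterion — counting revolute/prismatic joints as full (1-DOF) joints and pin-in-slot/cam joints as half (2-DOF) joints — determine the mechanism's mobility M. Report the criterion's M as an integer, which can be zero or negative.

M = 8

[1;0;0] (link 0 is ground)
L+ [2;0;0]
P(1,0)∈J1 [2;1;0]
L+ [3;1;0]
PS(2,0)∈J2 [3;1;1]
L+ [4;1;1]
P(3,0)∈J1 [4;2;1]
L+ [5;2;1]
R(3,1)∈J1 [5;3;1]
L+ [6;3;1]
L+ [7;3;1]
R(0,5)∈J1 [7;4;1]
R(4,3)∈J1 [7;5;1]
L+ [8;5;1]
PS(7,0)∈J2 [8;5;2]
C(6,4)∈J2 [8;5;3]
L+ [9;5;3]
C(5,8)∈J2 [9;5;4]
L+ [10;5;4]
C(9,6)∈J2 [10;5;5]
P(1,9)∈J1 [10;6;5]
P(0,9)∈J1 [10;7;5]
mobility = 27 − 14 − 5 = 8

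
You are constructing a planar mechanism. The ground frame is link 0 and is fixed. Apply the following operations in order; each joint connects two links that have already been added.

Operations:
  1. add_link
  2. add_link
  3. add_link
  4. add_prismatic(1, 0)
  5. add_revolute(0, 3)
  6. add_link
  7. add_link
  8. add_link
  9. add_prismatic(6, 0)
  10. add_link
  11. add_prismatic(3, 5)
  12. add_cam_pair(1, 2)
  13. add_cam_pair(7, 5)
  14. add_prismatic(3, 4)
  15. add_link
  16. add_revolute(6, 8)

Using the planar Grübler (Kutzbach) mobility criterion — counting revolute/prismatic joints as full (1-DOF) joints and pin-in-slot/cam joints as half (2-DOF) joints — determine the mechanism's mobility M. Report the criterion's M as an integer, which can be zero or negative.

link 0 = ground. State L|J1|J2 = 1|0|0
+link1  2|0|0
+link2  3|0|0
+link3  4|0|0
P(1,0) f=1→J1  4|1|0
R(0,3) f=1→J1  4|2|0
+link4  5|2|0
+link5  6|2|0
+link6  7|2|0
P(6,0) f=1→J1  7|3|0
+link7  8|3|0
P(3,5) f=1→J1  8|4|0
C(1,2) f=2→J2  8|4|1
C(7,5) f=2→J2  8|4|2
P(3,4) f=1→J1  8|5|2
+link8  9|5|2
R(6,8) f=1→J1  9|6|2
M = 3(9−1)−2·6−2 = 24−12−2 = 10

M = 10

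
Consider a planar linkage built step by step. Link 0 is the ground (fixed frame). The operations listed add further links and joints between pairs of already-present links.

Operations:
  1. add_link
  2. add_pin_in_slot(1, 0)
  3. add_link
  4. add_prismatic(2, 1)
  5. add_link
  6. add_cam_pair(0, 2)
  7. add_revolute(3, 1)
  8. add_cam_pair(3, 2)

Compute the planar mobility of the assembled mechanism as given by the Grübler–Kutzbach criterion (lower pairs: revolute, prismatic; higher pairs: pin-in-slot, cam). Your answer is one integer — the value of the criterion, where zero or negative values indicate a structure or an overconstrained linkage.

M = 2

[1;0;0] (link 0 is ground)
L+ [2;0;0]
PS(1,0)∈J2 [2;0;1]
L+ [3;0;1]
P(2,1)∈J1 [3;1;1]
L+ [4;1;1]
C(0,2)∈J2 [4;1;2]
R(3,1)∈J1 [4;2;2]
C(3,2)∈J2 [4;2;3]
mobility = 9 − 4 − 3 = 2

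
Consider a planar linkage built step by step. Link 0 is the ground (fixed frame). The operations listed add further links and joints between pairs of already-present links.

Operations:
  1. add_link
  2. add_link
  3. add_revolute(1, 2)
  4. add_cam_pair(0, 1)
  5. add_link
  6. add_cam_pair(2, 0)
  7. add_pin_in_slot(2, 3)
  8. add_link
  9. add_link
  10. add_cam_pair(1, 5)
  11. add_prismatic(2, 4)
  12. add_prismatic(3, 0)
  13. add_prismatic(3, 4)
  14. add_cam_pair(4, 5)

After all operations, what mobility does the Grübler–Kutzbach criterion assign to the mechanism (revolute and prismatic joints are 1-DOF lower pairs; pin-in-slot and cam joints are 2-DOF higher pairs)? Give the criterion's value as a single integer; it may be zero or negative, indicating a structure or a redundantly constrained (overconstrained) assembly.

M = 2

link 0 = ground. State L|J1|J2 = 1|0|0
+link1  2|0|0
+link2  3|0|0
R(1,2) f=1→J1  3|1|0
C(0,1) f=2→J2  3|1|1
+link3  4|1|1
C(2,0) f=2→J2  4|1|2
PS(2,3) f=2→J2  4|1|3
+link4  5|1|3
+link5  6|1|3
C(1,5) f=2→J2  6|1|4
P(2,4) f=1→J1  6|2|4
P(3,0) f=1→J1  6|3|4
P(3,4) f=1→J1  6|4|4
C(4,5) f=2→J2  6|4|5
M = 3(6−1)−2·4−5 = 15−8−5 = 2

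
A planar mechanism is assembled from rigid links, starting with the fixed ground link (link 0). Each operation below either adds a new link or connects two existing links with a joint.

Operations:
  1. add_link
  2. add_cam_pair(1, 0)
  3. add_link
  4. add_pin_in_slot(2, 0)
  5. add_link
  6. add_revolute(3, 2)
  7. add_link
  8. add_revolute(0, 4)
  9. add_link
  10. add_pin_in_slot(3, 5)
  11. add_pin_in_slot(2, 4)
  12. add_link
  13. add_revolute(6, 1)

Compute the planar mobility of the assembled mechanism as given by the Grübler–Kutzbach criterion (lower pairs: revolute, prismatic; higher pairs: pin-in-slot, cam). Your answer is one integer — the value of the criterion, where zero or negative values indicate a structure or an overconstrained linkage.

link 0 = ground. State L|J1|J2 = 1|0|0
+link1  2|0|0
C(1,0) f=2→J2  2|0|1
+link2  3|0|1
PS(2,0) f=2→J2  3|0|2
+link3  4|0|2
R(3,2) f=1→J1  4|1|2
+link4  5|1|2
R(0,4) f=1→J1  5|2|2
+link5  6|2|2
PS(3,5) f=2→J2  6|2|3
PS(2,4) f=2→J2  6|2|4
+link6  7|2|4
R(6,1) f=1→J1  7|3|4
M = 3(7−1)−2·3−4 = 18−6−4 = 8

M = 8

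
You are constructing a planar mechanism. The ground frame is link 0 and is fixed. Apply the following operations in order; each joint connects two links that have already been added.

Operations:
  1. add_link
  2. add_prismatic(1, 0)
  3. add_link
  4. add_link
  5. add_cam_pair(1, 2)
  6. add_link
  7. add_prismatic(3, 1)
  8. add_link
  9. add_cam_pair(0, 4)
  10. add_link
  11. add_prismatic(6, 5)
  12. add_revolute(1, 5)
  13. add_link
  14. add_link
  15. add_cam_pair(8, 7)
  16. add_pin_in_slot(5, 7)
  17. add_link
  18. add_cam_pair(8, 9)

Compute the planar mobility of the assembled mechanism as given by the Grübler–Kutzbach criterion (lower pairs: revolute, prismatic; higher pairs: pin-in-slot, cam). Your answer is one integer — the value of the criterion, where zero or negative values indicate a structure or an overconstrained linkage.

(L,J1,J2)=(1,0,0); link0 fixed
link1: (2,0,0)
P 1-0 [J1]: (2,1,0)
link2: (3,1,0)
link3: (4,1,0)
C 1-2 [J2]: (4,1,1)
link4: (5,1,1)
P 3-1 [J1]: (5,2,1)
link5: (6,2,1)
C 0-4 [J2]: (6,2,2)
link6: (7,2,2)
P 6-5 [J1]: (7,3,2)
R 1-5 [J1]: (7,4,2)
link7: (8,4,2)
link8: (9,4,2)
C 8-7 [J2]: (9,4,3)
PS 5-7 [J2]: (9,4,4)
link9: (10,4,4)
C 8-9 [J2]: (10,4,5)
Grübler: 3·9 − 2·4 − 5 = 14

M = 14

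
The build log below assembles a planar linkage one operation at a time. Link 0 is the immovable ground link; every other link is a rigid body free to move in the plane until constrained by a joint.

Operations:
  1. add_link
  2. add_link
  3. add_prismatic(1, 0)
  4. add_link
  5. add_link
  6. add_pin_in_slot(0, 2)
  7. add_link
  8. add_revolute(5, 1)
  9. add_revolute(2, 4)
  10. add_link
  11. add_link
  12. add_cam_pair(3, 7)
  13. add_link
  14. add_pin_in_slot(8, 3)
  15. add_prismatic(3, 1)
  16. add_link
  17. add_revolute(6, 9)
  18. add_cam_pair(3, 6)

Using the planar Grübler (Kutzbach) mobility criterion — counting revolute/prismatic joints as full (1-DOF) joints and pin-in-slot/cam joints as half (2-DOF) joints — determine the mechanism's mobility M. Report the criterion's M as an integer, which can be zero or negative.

M = 13

[1;0;0] (link 0 is ground)
L+ [2;0;0]
L+ [3;0;0]
P(1,0)∈J1 [3;1;0]
L+ [4;1;0]
L+ [5;1;0]
PS(0,2)∈J2 [5;1;1]
L+ [6;1;1]
R(5,1)∈J1 [6;2;1]
R(2,4)∈J1 [6;3;1]
L+ [7;3;1]
L+ [8;3;1]
C(3,7)∈J2 [8;3;2]
L+ [9;3;2]
PS(8,3)∈J2 [9;3;3]
P(3,1)∈J1 [9;4;3]
L+ [10;4;3]
R(6,9)∈J1 [10;5;3]
C(3,6)∈J2 [10;5;4]
mobility = 27 − 10 − 4 = 13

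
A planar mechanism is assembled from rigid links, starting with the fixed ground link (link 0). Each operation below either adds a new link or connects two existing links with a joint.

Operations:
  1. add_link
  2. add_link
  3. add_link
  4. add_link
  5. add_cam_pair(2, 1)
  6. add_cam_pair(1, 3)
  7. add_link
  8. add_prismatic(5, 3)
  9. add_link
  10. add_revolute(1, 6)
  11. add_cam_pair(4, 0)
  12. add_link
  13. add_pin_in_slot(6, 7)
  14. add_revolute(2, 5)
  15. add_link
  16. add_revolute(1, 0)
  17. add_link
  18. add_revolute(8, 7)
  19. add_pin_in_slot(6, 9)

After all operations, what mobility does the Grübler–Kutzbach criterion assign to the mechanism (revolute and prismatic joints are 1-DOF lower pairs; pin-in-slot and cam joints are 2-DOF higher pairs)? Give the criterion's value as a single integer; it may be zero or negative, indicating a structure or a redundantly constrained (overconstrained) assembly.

M = 12

(L,J1,J2)=(1,0,0); link0 fixed
link1: (2,0,0)
link2: (3,0,0)
link3: (4,0,0)
link4: (5,0,0)
C 2-1 [J2]: (5,0,1)
C 1-3 [J2]: (5,0,2)
link5: (6,0,2)
P 5-3 [J1]: (6,1,2)
link6: (7,1,2)
R 1-6 [J1]: (7,2,2)
C 4-0 [J2]: (7,2,3)
link7: (8,2,3)
PS 6-7 [J2]: (8,2,4)
R 2-5 [J1]: (8,3,4)
link8: (9,3,4)
R 1-0 [J1]: (9,4,4)
link9: (10,4,4)
R 8-7 [J1]: (10,5,4)
PS 6-9 [J2]: (10,5,5)
Grübler: 3·9 − 2·5 − 5 = 12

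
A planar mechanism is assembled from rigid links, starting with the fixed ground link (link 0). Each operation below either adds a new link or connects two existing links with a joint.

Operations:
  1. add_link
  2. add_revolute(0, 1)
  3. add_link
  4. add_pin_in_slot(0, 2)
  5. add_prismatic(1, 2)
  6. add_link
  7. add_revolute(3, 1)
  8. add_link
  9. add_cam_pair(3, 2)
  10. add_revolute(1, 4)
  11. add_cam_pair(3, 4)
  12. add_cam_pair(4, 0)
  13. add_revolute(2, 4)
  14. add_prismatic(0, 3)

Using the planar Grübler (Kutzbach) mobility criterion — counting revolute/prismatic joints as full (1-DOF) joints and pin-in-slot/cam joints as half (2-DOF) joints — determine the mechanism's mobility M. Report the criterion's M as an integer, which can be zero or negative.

M = -4

ground; <1,0,0>
#1 <2,0,0>
R:0↔1 J1 <2,1,0>
#2 <3,1,0>
PS:0↔2 J2 <3,1,1>
P:1↔2 J1 <3,2,1>
#3 <4,2,1>
R:3↔1 J1 <4,3,1>
#4 <5,3,1>
C:3↔2 J2 <5,3,2>
R:1↔4 J1 <5,4,2>
C:3↔4 J2 <5,4,3>
C:4↔0 J2 <5,4,4>
R:2↔4 J1 <5,5,4>
P:0↔3 J1 <5,6,4>
3×4 − 2×6 − 1×4 = -4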